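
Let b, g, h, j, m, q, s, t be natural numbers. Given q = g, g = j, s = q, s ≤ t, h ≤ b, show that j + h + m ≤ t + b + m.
q = g and g = j, therefore q = j. s = q and s ≤ t, hence q ≤ t. Since q = j, j ≤ t. h ≤ b, so j + h ≤ t + b. Then j + h + m ≤ t + b + m.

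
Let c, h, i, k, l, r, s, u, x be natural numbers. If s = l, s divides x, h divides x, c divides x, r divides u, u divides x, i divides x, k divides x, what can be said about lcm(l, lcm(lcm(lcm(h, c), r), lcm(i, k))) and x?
lcm(l, lcm(lcm(lcm(h, c), r), lcm(i, k))) divides x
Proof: s = l and s divides x, so l divides x. h divides x and c divides x, therefore lcm(h, c) divides x. From r divides u and u divides x, r divides x. lcm(h, c) divides x, so lcm(lcm(h, c), r) divides x. Since i divides x and k divides x, lcm(i, k) divides x. Since lcm(lcm(h, c), r) divides x, lcm(lcm(lcm(h, c), r), lcm(i, k)) divides x. Because l divides x, lcm(l, lcm(lcm(lcm(h, c), r), lcm(i, k))) divides x.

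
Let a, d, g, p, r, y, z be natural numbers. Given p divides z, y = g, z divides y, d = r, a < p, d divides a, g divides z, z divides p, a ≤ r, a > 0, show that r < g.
p divides z and z divides p, hence p = z. Because y = g and z divides y, z divides g. Since g divides z, z = g. p = z, so p = g. d = r and d divides a, therefore r divides a. a > 0, so r ≤ a. a ≤ r, so a = r. a < p, so r < p. p = g, so r < g.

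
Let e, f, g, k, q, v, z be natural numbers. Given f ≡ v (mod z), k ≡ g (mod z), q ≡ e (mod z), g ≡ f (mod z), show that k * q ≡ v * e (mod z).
k ≡ g (mod z) and g ≡ f (mod z), therefore k ≡ f (mod z). Since f ≡ v (mod z), k ≡ v (mod z). From q ≡ e (mod z), by multiplying congruences, k * q ≡ v * e (mod z).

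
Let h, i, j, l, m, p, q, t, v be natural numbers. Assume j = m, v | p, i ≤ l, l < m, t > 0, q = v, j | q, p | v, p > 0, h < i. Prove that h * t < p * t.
i ≤ l and l < m, therefore i < m. Because h < i, h < m. Because v | p and p | v, v = p. q = v, so q = p. j | q, so j | p. p > 0, so j ≤ p. Since j = m, m ≤ p. h < m, so h < p. Since t > 0, h * t < p * t.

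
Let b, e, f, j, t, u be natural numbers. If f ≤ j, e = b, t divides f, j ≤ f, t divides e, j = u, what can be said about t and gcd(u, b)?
t divides gcd(u, b)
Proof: f ≤ j and j ≤ f, so f = j. j = u, so f = u. Since t divides f, t divides u. Since e = b and t divides e, t divides b. Since t divides u, t divides gcd(u, b).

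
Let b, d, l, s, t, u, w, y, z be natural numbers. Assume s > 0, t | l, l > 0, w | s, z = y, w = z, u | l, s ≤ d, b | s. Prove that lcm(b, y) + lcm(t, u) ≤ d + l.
w = z and z = y, so w = y. Since w | s, y | s. Because b | s, lcm(b, y) | s. s > 0, so lcm(b, y) ≤ s. s ≤ d, so lcm(b, y) ≤ d. Since t | l and u | l, lcm(t, u) | l. From l > 0, lcm(t, u) ≤ l. From lcm(b, y) ≤ d, lcm(b, y) + lcm(t, u) ≤ d + l.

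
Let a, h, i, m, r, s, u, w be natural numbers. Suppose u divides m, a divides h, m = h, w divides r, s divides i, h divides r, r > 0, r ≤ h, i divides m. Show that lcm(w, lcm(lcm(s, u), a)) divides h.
From h divides r and r > 0, h ≤ r. r ≤ h, so r = h. Since w divides r, w divides h. s divides i and i divides m, so s divides m. Because u divides m, lcm(s, u) divides m. Since m = h, lcm(s, u) divides h. a divides h, so lcm(lcm(s, u), a) divides h. w divides h, so lcm(w, lcm(lcm(s, u), a)) divides h.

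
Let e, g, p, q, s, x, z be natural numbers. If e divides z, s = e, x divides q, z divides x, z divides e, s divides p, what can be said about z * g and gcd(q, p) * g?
z * g divides gcd(q, p) * g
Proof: Because z divides x and x divides q, z divides q. e divides z and z divides e, therefore e = z. Since s = e, s = z. s divides p, so z divides p. From z divides q, z divides gcd(q, p). Then z * g divides gcd(q, p) * g.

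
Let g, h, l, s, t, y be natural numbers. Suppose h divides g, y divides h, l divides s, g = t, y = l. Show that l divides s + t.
y = l and y divides h, so l divides h. From g = t and h divides g, h divides t. l divides h, so l divides t. Since l divides s, l divides s + t.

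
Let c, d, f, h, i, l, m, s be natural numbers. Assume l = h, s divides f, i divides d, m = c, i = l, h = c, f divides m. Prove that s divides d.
From m = c and f divides m, f divides c. s divides f, so s divides c. l = h and h = c, hence l = c. From i = l and i divides d, l divides d. l = c, so c divides d. s divides c, so s divides d.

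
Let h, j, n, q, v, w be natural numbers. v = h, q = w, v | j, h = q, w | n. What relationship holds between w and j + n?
w | j + n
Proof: h = q and q = w, thus h = w. Since v = h and v | j, h | j. h = w, so w | j. Since w | n, w | j + n.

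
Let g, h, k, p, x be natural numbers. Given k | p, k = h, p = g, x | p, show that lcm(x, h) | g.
k = h and k | p, thus h | p. x | p, so lcm(x, h) | p. p = g, so lcm(x, h) | g.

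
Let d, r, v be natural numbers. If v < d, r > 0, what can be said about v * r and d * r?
v * r < d * r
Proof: v < d and r > 0. By multiplying by a positive, v * r < d * r.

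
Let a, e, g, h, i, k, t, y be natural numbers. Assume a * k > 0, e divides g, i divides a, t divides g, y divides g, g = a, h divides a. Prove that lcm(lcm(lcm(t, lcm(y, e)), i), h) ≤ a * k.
Since y divides g and e divides g, lcm(y, e) divides g. t divides g, so lcm(t, lcm(y, e)) divides g. Since g = a, lcm(t, lcm(y, e)) divides a. i divides a, so lcm(lcm(t, lcm(y, e)), i) divides a. h divides a, so lcm(lcm(lcm(t, lcm(y, e)), i), h) divides a. Then lcm(lcm(lcm(t, lcm(y, e)), i), h) divides a * k. a * k > 0, so lcm(lcm(lcm(t, lcm(y, e)), i), h) ≤ a * k.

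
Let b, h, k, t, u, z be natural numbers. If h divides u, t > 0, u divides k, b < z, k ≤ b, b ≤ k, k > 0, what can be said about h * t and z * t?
h * t < z * t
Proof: h divides u and u divides k, hence h divides k. Since k > 0, h ≤ k. b ≤ k and k ≤ b, hence b = k. From b < z, k < z. Since h ≤ k, h < z. Since t > 0, by multiplying by a positive, h * t < z * t.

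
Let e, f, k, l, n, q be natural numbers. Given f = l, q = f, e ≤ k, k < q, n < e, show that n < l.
n < e and e ≤ k, therefore n < k. From q = f and k < q, k < f. f = l, so k < l. Since n < k, n < l.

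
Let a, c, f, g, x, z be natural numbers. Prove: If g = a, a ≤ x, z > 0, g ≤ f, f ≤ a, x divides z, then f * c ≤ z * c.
g = a and g ≤ f, thus a ≤ f. f ≤ a, so a = f. Because a ≤ x, f ≤ x. Since x divides z and z > 0, x ≤ z. f ≤ x, so f ≤ z. By multiplying by a non-negative, f * c ≤ z * c.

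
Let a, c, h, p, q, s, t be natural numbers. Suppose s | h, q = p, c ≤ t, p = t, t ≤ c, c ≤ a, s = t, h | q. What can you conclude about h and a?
h ≤ a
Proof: c ≤ t and t ≤ c, thus c = t. s = t and s | h, hence t | h. From q = p and h | q, h | p. Since p = t, h | t. Since t | h, t = h. c = t, so c = h. From c ≤ a, h ≤ a.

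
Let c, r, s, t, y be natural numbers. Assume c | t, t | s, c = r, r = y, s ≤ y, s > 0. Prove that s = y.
c = r and r = y, thus c = y. Since c | t, y | t. Since t | s, y | s. s > 0, so y ≤ s. Because s ≤ y, s = y.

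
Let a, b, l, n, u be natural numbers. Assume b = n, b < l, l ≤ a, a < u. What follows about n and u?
n < u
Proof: b < l and l ≤ a, hence b < a. Since b = n, n < a. Since a < u, n < u.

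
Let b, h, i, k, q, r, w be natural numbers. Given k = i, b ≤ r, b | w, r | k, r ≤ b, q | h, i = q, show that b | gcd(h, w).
r ≤ b and b ≤ r, hence r = b. k = i and r | k, hence r | i. r = b, so b | i. Since i = q, b | q. From q | h, b | h. b | w, so b | gcd(h, w).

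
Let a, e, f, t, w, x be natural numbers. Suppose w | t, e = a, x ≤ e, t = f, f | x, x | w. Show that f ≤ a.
t = f and w | t, hence w | f. Since x | w, x | f. Since f | x, x = f. From x ≤ e, f ≤ e. Since e = a, f ≤ a.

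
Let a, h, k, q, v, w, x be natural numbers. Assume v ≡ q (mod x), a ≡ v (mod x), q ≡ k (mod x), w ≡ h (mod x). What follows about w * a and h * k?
w * a ≡ h * k (mod x)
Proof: a ≡ v (mod x) and v ≡ q (mod x), so a ≡ q (mod x). q ≡ k (mod x), so a ≡ k (mod x). w ≡ h (mod x), so w * a ≡ h * k (mod x).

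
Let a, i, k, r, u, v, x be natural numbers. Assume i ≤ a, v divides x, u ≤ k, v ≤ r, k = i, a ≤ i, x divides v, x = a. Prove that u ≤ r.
Because i ≤ a and a ≤ i, i = a. Because k = i, k = a. Because u ≤ k, u ≤ a. Because v divides x and x divides v, v = x. x = a, so v = a. Since v ≤ r, a ≤ r. u ≤ a, so u ≤ r.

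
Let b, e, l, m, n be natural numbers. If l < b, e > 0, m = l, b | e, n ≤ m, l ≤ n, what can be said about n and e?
n < e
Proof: m = l and n ≤ m, so n ≤ l. Since l ≤ n, l = n. Since l < b, n < b. b | e and e > 0, therefore b ≤ e. Since n < b, n < e.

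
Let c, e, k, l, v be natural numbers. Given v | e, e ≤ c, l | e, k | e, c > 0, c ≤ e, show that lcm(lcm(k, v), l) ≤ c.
Because e ≤ c and c ≤ e, e = c. k | e and v | e, hence lcm(k, v) | e. l | e, so lcm(lcm(k, v), l) | e. Since e = c, lcm(lcm(k, v), l) | c. c > 0, so lcm(lcm(k, v), l) ≤ c.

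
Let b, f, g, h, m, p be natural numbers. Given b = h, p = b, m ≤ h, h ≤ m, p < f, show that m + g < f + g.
From h ≤ m and m ≤ h, h = m. Since b = h, b = m. p = b and p < f, therefore b < f. b = m, so m < f. Then m + g < f + g.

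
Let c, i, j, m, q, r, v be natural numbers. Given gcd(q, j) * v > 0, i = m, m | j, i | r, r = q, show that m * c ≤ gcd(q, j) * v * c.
r = q and i | r, therefore i | q. i = m, so m | q. m | j, so m | gcd(q, j). Then m | gcd(q, j) * v. gcd(q, j) * v > 0, so m ≤ gcd(q, j) * v. Then m * c ≤ gcd(q, j) * v * c.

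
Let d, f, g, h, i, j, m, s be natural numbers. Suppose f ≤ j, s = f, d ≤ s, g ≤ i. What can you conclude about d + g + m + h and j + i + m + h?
d + g + m + h ≤ j + i + m + h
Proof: Since s = f and d ≤ s, d ≤ f. Since f ≤ j, d ≤ j. g ≤ i, so d + g ≤ j + i. Then d + g + m ≤ j + i + m. Then d + g + m + h ≤ j + i + m + h.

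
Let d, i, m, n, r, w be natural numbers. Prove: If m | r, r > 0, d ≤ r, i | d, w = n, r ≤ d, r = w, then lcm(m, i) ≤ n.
r = w and w = n, hence r = n. d ≤ r and r ≤ d, therefore d = r. i | d, so i | r. Since m | r, lcm(m, i) | r. Because r > 0, lcm(m, i) ≤ r. r = n, so lcm(m, i) ≤ n.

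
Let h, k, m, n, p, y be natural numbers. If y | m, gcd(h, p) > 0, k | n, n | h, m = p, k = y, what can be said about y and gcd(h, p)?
y ≤ gcd(h, p)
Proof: k = y and k | n, hence y | n. n | h, so y | h. Because m = p and y | m, y | p. Since y | h, y | gcd(h, p). gcd(h, p) > 0, so y ≤ gcd(h, p).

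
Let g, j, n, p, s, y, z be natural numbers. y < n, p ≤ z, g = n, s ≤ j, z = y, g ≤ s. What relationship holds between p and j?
p < j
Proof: From z = y and p ≤ z, p ≤ y. g = n and g ≤ s, therefore n ≤ s. s ≤ j, so n ≤ j. y < n, so y < j. From p ≤ y, p < j.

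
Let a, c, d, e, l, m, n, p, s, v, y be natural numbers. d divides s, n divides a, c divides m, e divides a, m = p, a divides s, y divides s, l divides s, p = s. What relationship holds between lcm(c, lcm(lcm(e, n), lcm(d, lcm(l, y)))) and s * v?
lcm(c, lcm(lcm(e, n), lcm(d, lcm(l, y)))) divides s * v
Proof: Since m = p and p = s, m = s. Since c divides m, c divides s. e divides a and n divides a, therefore lcm(e, n) divides a. Since a divides s, lcm(e, n) divides s. From l divides s and y divides s, lcm(l, y) divides s. Because d divides s, lcm(d, lcm(l, y)) divides s. Since lcm(e, n) divides s, lcm(lcm(e, n), lcm(d, lcm(l, y))) divides s. Since c divides s, lcm(c, lcm(lcm(e, n), lcm(d, lcm(l, y)))) divides s. Then lcm(c, lcm(lcm(e, n), lcm(d, lcm(l, y)))) divides s * v.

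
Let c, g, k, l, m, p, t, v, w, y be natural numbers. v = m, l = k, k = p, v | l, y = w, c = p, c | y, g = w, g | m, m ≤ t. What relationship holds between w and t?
w ≤ t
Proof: From l = k and k = p, l = p. Since v | l, v | p. Because v = m, m | p. From c = p and c | y, p | y. y = w, so p | w. Since m | p, m | w. Since g = w and g | m, w | m. From m | w, m = w. Since m ≤ t, w ≤ t.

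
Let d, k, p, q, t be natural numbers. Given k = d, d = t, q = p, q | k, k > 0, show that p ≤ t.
k = d and d = t, thus k = t. q | k and k > 0, so q ≤ k. q = p, so p ≤ k. k = t, so p ≤ t.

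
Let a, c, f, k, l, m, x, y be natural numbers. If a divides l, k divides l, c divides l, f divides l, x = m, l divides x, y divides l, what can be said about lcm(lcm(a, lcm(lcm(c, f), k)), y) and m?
lcm(lcm(a, lcm(lcm(c, f), k)), y) divides m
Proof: c divides l and f divides l, so lcm(c, f) divides l. Since k divides l, lcm(lcm(c, f), k) divides l. Since a divides l, lcm(a, lcm(lcm(c, f), k)) divides l. Since y divides l, lcm(lcm(a, lcm(lcm(c, f), k)), y) divides l. Because x = m and l divides x, l divides m. lcm(lcm(a, lcm(lcm(c, f), k)), y) divides l, so lcm(lcm(a, lcm(lcm(c, f), k)), y) divides m.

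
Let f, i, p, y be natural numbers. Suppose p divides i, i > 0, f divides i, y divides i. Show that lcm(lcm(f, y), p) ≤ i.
Since f divides i and y divides i, lcm(f, y) divides i. Since p divides i, lcm(lcm(f, y), p) divides i. Since i > 0, lcm(lcm(f, y), p) ≤ i.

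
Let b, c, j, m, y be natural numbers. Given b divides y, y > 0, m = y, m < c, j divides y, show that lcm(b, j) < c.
b divides y and j divides y, so lcm(b, j) divides y. y > 0, so lcm(b, j) ≤ y. From m = y and m < c, y < c. lcm(b, j) ≤ y, so lcm(b, j) < c.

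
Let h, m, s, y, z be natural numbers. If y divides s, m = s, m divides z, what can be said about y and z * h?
y divides z * h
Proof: Since m = s and m divides z, s divides z. Since y divides s, y divides z. Then y divides z * h.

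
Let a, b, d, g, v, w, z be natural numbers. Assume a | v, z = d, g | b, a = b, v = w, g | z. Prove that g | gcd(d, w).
z = d and g | z, hence g | d. a = b and a | v, so b | v. g | b, so g | v. Since v = w, g | w. Since g | d, g | gcd(d, w).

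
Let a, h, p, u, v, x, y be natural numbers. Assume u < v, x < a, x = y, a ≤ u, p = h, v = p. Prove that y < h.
From x < a and a ≤ u, x < u. v = p and u < v, therefore u < p. Since x < u, x < p. x = y, so y < p. p = h, so y < h.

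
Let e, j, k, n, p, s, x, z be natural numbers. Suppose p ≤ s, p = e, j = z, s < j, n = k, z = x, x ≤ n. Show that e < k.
j = z and s < j, hence s < z. Because p ≤ s, p < z. Since z = x, p < x. n = k and x ≤ n, so x ≤ k. p < x, so p < k. Because p = e, e < k.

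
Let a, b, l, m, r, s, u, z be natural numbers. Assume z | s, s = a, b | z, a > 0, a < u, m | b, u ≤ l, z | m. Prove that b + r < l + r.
From z | m and m | b, z | b. Since b | z, z = b. Since s = a and z | s, z | a. z = b, so b | a. a > 0, so b ≤ a. Since a < u and u ≤ l, a < l. Since b ≤ a, b < l. Then b + r < l + r.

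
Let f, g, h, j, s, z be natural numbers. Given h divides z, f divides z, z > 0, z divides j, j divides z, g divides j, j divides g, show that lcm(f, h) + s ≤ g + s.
z divides j and j divides z, hence z = j. j divides g and g divides j, hence j = g. Since z = j, z = g. f divides z and h divides z, hence lcm(f, h) divides z. Since z > 0, lcm(f, h) ≤ z. Since z = g, lcm(f, h) ≤ g. Then lcm(f, h) + s ≤ g + s.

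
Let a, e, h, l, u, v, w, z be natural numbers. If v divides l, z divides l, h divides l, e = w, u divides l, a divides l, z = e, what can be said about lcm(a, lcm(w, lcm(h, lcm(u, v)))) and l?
lcm(a, lcm(w, lcm(h, lcm(u, v)))) divides l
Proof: From z = e and z divides l, e divides l. From e = w, w divides l. u divides l and v divides l, hence lcm(u, v) divides l. Since h divides l, lcm(h, lcm(u, v)) divides l. Since w divides l, lcm(w, lcm(h, lcm(u, v))) divides l. Since a divides l, lcm(a, lcm(w, lcm(h, lcm(u, v)))) divides l.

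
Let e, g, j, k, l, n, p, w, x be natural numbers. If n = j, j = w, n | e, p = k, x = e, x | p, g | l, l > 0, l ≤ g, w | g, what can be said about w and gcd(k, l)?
w | gcd(k, l)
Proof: n = j and j = w, hence n = w. x = e and x | p, therefore e | p. p = k, so e | k. Since n | e, n | k. Since n = w, w | k. Because g | l and l > 0, g ≤ l. Since l ≤ g, g = l. w | g, so w | l. w | k, so w | gcd(k, l).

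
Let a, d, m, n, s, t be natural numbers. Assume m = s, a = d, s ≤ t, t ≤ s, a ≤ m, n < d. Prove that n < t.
Because s ≤ t and t ≤ s, s = t. From m = s, m = t. Because a ≤ m, a ≤ t. Since a = d, d ≤ t. Since n < d, n < t.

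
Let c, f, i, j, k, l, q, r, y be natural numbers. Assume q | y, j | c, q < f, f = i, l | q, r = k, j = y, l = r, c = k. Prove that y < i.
c = k and j | c, hence j | k. l = r and r = k, hence l = k. l | q, so k | q. j | k, so j | q. j = y, so y | q. Because q | y, q = y. q < f, so y < f. Since f = i, y < i.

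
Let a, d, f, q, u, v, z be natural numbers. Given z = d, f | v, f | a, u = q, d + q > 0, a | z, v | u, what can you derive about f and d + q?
f ≤ d + q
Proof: f | a and a | z, thus f | z. z = d, so f | d. u = q and v | u, therefore v | q. Since f | v, f | q. f | d, so f | d + q. d + q > 0, so f ≤ d + q.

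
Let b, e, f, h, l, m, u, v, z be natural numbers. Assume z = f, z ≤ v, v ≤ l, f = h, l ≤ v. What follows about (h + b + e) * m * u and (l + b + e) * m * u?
(h + b + e) * m * u ≤ (l + b + e) * m * u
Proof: Since z = f and f = h, z = h. v ≤ l and l ≤ v, hence v = l. Since z ≤ v, z ≤ l. From z = h, h ≤ l. Then h + b ≤ l + b. Then h + b + e ≤ l + b + e. Then (h + b + e) * m ≤ (l + b + e) * m. Then (h + b + e) * m * u ≤ (l + b + e) * m * u.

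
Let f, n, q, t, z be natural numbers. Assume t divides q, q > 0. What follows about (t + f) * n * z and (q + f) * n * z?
(t + f) * n * z ≤ (q + f) * n * z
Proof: Because t divides q and q > 0, t ≤ q. Then t + f ≤ q + f. By multiplying by a non-negative, (t + f) * n ≤ (q + f) * n. By multiplying by a non-negative, (t + f) * n * z ≤ (q + f) * n * z.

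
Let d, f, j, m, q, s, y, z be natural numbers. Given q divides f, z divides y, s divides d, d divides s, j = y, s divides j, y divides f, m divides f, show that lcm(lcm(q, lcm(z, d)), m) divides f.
From s divides d and d divides s, s = d. j = y and s divides j, so s divides y. Because s = d, d divides y. Since z divides y, lcm(z, d) divides y. Since y divides f, lcm(z, d) divides f. From q divides f, lcm(q, lcm(z, d)) divides f. m divides f, so lcm(lcm(q, lcm(z, d)), m) divides f.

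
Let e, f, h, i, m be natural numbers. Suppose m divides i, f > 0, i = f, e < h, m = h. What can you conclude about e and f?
e < f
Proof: i = f and m divides i, hence m divides f. m = h, so h divides f. Since f > 0, h ≤ f. e < h, so e < f.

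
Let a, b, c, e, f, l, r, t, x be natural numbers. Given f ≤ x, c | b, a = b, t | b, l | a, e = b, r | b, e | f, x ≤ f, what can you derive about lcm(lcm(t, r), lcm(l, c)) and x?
lcm(lcm(t, r), lcm(l, c)) | x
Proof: From t | b and r | b, lcm(t, r) | b. a = b and l | a, hence l | b. c | b, so lcm(l, c) | b. Since lcm(t, r) | b, lcm(lcm(t, r), lcm(l, c)) | b. f ≤ x and x ≤ f, therefore f = x. From e = b and e | f, b | f. Because f = x, b | x. lcm(lcm(t, r), lcm(l, c)) | b, so lcm(lcm(t, r), lcm(l, c)) | x.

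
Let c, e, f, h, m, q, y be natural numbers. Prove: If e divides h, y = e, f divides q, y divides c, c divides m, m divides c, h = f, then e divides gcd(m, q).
Because c divides m and m divides c, c = m. Because y = e and y divides c, e divides c. c = m, so e divides m. h = f and e divides h, so e divides f. Since f divides q, e divides q. e divides m, so e divides gcd(m, q).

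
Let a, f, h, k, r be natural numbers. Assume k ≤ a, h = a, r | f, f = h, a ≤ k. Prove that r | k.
f = h and h = a, therefore f = a. a ≤ k and k ≤ a, thus a = k. Since f = a, f = k. Since r | f, r | k.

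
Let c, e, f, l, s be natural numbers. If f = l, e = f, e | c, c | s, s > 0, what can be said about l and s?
l ≤ s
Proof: Because e | c and c | s, e | s. e = f, so f | s. From s > 0, f ≤ s. Since f = l, l ≤ s.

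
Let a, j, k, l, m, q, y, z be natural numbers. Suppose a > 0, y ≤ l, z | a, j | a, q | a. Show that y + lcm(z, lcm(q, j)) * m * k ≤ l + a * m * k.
From q | a and j | a, lcm(q, j) | a. Since z | a, lcm(z, lcm(q, j)) | a. Since a > 0, lcm(z, lcm(q, j)) ≤ a. Then lcm(z, lcm(q, j)) * m ≤ a * m. Then lcm(z, lcm(q, j)) * m * k ≤ a * m * k. y ≤ l, so y + lcm(z, lcm(q, j)) * m * k ≤ l + a * m * k.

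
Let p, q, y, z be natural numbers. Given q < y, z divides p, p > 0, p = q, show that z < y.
Since z divides p and p > 0, z ≤ p. Since p = q, z ≤ q. Because q < y, z < y.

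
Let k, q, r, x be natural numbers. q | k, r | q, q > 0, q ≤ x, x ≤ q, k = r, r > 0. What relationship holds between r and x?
r = x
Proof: Since x ≤ q and q ≤ x, x = q. From k = r and q | k, q | r. r > 0, so q ≤ r. Since r | q and q > 0, r ≤ q. Since q ≤ r, q = r. Since x = q, x = r. Then r = x.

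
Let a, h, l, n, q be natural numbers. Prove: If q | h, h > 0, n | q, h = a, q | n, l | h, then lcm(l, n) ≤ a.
q | n and n | q, therefore q = n. Since q | h, n | h. From l | h, lcm(l, n) | h. Because h > 0, lcm(l, n) ≤ h. h = a, so lcm(l, n) ≤ a.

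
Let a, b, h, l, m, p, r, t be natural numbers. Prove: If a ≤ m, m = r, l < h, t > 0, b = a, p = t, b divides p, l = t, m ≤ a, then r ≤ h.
Since a ≤ m and m ≤ a, a = m. Since b = a, b = m. p = t and b divides p, so b divides t. Since b = m, m divides t. Since t > 0, m ≤ t. m = r, so r ≤ t. l = t and l < h, thus t < h. r ≤ t, so r < h. Then r ≤ h.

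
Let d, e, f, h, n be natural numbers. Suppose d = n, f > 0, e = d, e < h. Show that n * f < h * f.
Because e = d and d = n, e = n. Because e < h, n < h. Since f > 0, n * f < h * f.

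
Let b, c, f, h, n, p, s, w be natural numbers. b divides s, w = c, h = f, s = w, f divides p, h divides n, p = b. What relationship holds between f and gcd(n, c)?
f divides gcd(n, c)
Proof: From h = f and h divides n, f divides n. Because s = w and w = c, s = c. From p = b and f divides p, f divides b. b divides s, so f divides s. Since s = c, f divides c. f divides n, so f divides gcd(n, c).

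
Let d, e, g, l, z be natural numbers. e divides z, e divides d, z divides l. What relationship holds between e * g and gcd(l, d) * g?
e * g divides gcd(l, d) * g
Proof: From e divides z and z divides l, e divides l. Since e divides d, e divides gcd(l, d). Then e * g divides gcd(l, d) * g.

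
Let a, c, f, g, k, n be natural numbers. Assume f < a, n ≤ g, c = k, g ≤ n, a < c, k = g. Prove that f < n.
c = k and k = g, therefore c = g. g ≤ n and n ≤ g, therefore g = n. c = g, so c = n. From f < a and a < c, f < c. Since c = n, f < n.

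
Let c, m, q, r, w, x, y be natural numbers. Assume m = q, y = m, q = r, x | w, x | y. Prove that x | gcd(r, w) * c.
y = m and m = q, thus y = q. q = r, so y = r. x | y, so x | r. Since x | w, x | gcd(r, w). Then x | gcd(r, w) * c.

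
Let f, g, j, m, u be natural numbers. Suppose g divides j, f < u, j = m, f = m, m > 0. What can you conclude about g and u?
g < u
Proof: j = m and g divides j, therefore g divides m. Since m > 0, g ≤ m. f = m and f < u, thus m < u. Because g ≤ m, g < u.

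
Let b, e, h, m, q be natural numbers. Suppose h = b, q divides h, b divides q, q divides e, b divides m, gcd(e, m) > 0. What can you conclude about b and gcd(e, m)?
b ≤ gcd(e, m)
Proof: h = b and q divides h, therefore q divides b. b divides q, so q = b. q divides e, so b divides e. Since b divides m, b divides gcd(e, m). Since gcd(e, m) > 0, b ≤ gcd(e, m).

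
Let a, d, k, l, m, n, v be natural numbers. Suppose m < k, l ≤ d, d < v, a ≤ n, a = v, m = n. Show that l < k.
From l ≤ d and d < v, l < v. a = v and a ≤ n, thus v ≤ n. Since l < v, l < n. Since m = n and m < k, n < k. Since l < n, l < k.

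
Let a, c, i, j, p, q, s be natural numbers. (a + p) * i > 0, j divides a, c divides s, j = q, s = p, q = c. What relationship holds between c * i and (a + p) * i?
c * i ≤ (a + p) * i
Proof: j = q and j divides a, therefore q divides a. Since q = c, c divides a. s = p and c divides s, therefore c divides p. c divides a, so c divides a + p. Then c * i divides (a + p) * i. (a + p) * i > 0, so c * i ≤ (a + p) * i.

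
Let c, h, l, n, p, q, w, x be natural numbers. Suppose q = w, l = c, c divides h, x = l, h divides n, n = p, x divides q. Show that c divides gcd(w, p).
Because x = l and l = c, x = c. q = w and x divides q, therefore x divides w. x = c, so c divides w. Since c divides h and h divides n, c divides n. n = p, so c divides p. c divides w, so c divides gcd(w, p).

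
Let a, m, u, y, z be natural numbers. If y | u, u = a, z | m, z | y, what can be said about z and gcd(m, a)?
z | gcd(m, a)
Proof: z | y and y | u, therefore z | u. u = a, so z | a. From z | m, z | gcd(m, a).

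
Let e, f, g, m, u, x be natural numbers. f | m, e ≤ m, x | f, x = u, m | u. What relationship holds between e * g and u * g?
e * g ≤ u * g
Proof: Since x = u and x | f, u | f. Since f | m, u | m. Since m | u, m = u. Since e ≤ m, e ≤ u. Then e * g ≤ u * g.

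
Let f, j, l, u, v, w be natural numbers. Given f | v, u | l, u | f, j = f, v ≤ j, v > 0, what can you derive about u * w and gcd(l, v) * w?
u * w | gcd(l, v) * w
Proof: f | v and v > 0, hence f ≤ v. From j = f and v ≤ j, v ≤ f. Since f ≤ v, f = v. u | f, so u | v. Since u | l, u | gcd(l, v). Then u * w | gcd(l, v) * w.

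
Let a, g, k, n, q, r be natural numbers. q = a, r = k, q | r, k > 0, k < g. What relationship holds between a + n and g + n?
a + n < g + n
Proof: r = k and q | r, thus q | k. Since q = a, a | k. Since k > 0, a ≤ k. Because k < g, a < g. Then a + n < g + n.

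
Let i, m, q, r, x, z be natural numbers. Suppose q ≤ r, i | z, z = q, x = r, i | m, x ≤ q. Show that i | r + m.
Because x = r and x ≤ q, r ≤ q. Since q ≤ r, q = r. z = q, so z = r. i | z, so i | r. Since i | m, i | r + m.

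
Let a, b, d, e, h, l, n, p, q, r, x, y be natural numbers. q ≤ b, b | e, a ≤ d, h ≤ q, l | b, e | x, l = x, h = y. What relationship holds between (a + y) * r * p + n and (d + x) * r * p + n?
(a + y) * r * p + n ≤ (d + x) * r * p + n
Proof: b | e and e | x, thus b | x. l = x and l | b, thus x | b. Because b | x, b = x. From h ≤ q and q ≤ b, h ≤ b. h = y, so y ≤ b. Because b = x, y ≤ x. a ≤ d, so a + y ≤ d + x. Then (a + y) * r ≤ (d + x) * r. Then (a + y) * r * p ≤ (d + x) * r * p. Then (a + y) * r * p + n ≤ (d + x) * r * p + n.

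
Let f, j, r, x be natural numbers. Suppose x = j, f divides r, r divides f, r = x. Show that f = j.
f divides r and r divides f, hence f = r. Since r = x, f = x. x = j, so f = j.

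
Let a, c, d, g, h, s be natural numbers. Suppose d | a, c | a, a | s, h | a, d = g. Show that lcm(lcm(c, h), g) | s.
c | a and h | a, thus lcm(c, h) | a. d = g and d | a, thus g | a. Since lcm(c, h) | a, lcm(lcm(c, h), g) | a. a | s, so lcm(lcm(c, h), g) | s.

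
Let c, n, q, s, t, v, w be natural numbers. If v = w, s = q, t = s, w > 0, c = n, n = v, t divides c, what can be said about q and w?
q ≤ w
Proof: n = v and v = w, thus n = w. Because c = n and t divides c, t divides n. t = s, so s divides n. Since n = w, s divides w. w > 0, so s ≤ w. Since s = q, q ≤ w.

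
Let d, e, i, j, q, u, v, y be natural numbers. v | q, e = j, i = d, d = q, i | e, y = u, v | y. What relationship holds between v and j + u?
v | j + u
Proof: From i = d and d = q, i = q. Because i | e, q | e. Since e = j, q | j. v | q, so v | j. y = u and v | y, therefore v | u. v | j, so v | j + u.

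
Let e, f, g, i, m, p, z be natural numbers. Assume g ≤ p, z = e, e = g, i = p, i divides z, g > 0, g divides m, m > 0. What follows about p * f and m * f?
p * f ≤ m * f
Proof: z = e and e = g, therefore z = g. Since i = p and i divides z, p divides z. z = g, so p divides g. Because g > 0, p ≤ g. Since g ≤ p, g = p. Since g divides m, p divides m. From m > 0, p ≤ m. By multiplying by a non-negative, p * f ≤ m * f.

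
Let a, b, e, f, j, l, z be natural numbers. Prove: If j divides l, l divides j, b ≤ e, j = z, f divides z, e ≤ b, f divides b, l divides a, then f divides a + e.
l divides j and j divides l, thus l = j. j = z, so l = z. Since l divides a, z divides a. Since f divides z, f divides a. From b ≤ e and e ≤ b, b = e. Since f divides b, f divides e. Since f divides a, f divides a + e.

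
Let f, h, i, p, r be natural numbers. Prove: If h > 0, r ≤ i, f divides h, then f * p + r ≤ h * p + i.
From f divides h and h > 0, f ≤ h. By multiplying by a non-negative, f * p ≤ h * p. From r ≤ i, f * p + r ≤ h * p + i.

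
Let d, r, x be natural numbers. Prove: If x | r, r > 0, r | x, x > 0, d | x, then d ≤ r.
x | r and r > 0, thus x ≤ r. Because r | x and x > 0, r ≤ x. Since x ≤ r, x = r. d | x and x > 0, so d ≤ x. x = r, so d ≤ r.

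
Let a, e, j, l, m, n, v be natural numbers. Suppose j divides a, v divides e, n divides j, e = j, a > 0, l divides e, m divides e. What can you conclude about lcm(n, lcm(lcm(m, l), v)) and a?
lcm(n, lcm(lcm(m, l), v)) ≤ a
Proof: m divides e and l divides e, hence lcm(m, l) divides e. v divides e, so lcm(lcm(m, l), v) divides e. Since e = j, lcm(lcm(m, l), v) divides j. n divides j, so lcm(n, lcm(lcm(m, l), v)) divides j. j divides a, so lcm(n, lcm(lcm(m, l), v)) divides a. a > 0, so lcm(n, lcm(lcm(m, l), v)) ≤ a.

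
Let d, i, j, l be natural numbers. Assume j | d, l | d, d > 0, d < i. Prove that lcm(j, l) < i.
j | d and l | d, thus lcm(j, l) | d. d > 0, so lcm(j, l) ≤ d. Since d < i, lcm(j, l) < i.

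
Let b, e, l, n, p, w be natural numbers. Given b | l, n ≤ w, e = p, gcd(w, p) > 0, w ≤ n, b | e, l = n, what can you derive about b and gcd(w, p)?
b ≤ gcd(w, p)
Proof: Since n ≤ w and w ≤ n, n = w. l = n, so l = w. Since b | l, b | w. From e = p and b | e, b | p. Since b | w, b | gcd(w, p). gcd(w, p) > 0, so b ≤ gcd(w, p).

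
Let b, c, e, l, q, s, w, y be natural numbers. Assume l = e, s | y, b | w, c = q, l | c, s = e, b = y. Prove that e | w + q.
s = e and s | y, hence e | y. Because b = y and b | w, y | w. e | y, so e | w. c = q and l | c, so l | q. Since l = e, e | q. Since e | w, e | w + q.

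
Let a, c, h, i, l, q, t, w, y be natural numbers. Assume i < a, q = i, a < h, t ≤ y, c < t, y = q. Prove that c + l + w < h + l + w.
Since y = q and q = i, y = i. Since c < t and t ≤ y, c < y. Since y = i, c < i. i < a, so c < a. a < h, so c < h. Then c + l < h + l. Then c + l + w < h + l + w.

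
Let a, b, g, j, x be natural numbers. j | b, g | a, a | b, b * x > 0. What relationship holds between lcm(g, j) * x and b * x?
lcm(g, j) * x ≤ b * x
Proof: Because g | a and a | b, g | b. j | b, so lcm(g, j) | b. Then lcm(g, j) * x | b * x. Since b * x > 0, lcm(g, j) * x ≤ b * x.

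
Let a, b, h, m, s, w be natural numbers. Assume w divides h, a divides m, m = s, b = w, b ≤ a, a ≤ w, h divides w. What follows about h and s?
h divides s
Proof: b = w and b ≤ a, hence w ≤ a. a ≤ w, so a = w. Since w divides h and h divides w, w = h. Since a = w, a = h. a divides m, so h divides m. m = s, so h divides s.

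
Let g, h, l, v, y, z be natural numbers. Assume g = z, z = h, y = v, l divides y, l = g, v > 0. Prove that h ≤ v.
l = g and g = z, so l = z. Because y = v and l divides y, l divides v. l = z, so z divides v. z = h, so h divides v. v > 0, so h ≤ v.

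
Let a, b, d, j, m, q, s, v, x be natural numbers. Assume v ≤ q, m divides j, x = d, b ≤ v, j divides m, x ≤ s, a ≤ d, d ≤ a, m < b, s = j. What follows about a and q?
a < q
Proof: d ≤ a and a ≤ d, hence d = a. Because x = d, x = a. s = j and x ≤ s, therefore x ≤ j. x = a, so a ≤ j. m divides j and j divides m, so m = j. From m < b, j < b. From b ≤ v and v ≤ q, b ≤ q. Since j < b, j < q. a ≤ j, so a < q.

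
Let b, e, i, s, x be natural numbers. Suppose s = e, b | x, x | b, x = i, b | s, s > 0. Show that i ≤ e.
From b | x and x | b, b = x. x = i, so b = i. b | s and s > 0, therefore b ≤ s. Because b = i, i ≤ s. From s = e, i ≤ e.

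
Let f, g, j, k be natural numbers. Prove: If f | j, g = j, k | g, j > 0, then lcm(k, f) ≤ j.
g = j and k | g, so k | j. Since f | j, lcm(k, f) | j. j > 0, so lcm(k, f) ≤ j.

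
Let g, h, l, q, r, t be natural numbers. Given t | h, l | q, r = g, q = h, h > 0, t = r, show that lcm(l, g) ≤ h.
Since q = h and l | q, l | h. t = r and r = g, hence t = g. Because t | h, g | h. Since l | h, lcm(l, g) | h. Since h > 0, lcm(l, g) ≤ h.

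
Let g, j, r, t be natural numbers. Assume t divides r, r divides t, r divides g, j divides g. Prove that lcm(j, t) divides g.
r divides t and t divides r, therefore r = t. r divides g, so t divides g. j divides g, so lcm(j, t) divides g.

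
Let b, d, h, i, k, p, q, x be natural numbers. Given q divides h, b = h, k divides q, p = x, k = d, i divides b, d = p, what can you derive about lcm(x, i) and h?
lcm(x, i) divides h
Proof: d = p and p = x, thus d = x. k divides q and q divides h, thus k divides h. Since k = d, d divides h. Because d = x, x divides h. From b = h and i divides b, i divides h. x divides h, so lcm(x, i) divides h.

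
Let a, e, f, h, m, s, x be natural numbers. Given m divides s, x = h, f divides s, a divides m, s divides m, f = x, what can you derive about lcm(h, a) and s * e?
lcm(h, a) divides s * e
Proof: Since f = x and x = h, f = h. Since f divides s, h divides s. m divides s and s divides m, hence m = s. a divides m, so a divides s. h divides s, so lcm(h, a) divides s. Then lcm(h, a) divides s * e.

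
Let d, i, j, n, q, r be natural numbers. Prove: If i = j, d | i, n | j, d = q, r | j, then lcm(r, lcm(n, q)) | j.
From d = q and d | i, q | i. i = j, so q | j. Since n | j, lcm(n, q) | j. r | j, so lcm(r, lcm(n, q)) | j.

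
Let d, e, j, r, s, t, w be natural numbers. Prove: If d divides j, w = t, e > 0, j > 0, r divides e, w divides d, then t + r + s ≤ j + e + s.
w = t and w divides d, so t divides d. d divides j, so t divides j. Since j > 0, t ≤ j. Since r divides e and e > 0, r ≤ e. Since t ≤ j, t + r ≤ j + e. Then t + r + s ≤ j + e + s.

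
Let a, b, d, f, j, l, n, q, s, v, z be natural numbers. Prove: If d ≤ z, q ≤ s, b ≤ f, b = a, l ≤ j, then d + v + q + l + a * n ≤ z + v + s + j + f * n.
d ≤ z, hence d + v ≤ z + v. Because q ≤ s, d + v + q ≤ z + v + s. From b = a and b ≤ f, a ≤ f. Then a * n ≤ f * n. l ≤ j, so l + a * n ≤ j + f * n. d + v + q ≤ z + v + s, so d + v + q + l + a * n ≤ z + v + s + j + f * n.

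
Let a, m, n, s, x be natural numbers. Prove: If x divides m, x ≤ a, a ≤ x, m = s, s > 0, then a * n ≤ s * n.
x ≤ a and a ≤ x, so x = a. x divides m, so a divides m. m = s, so a divides s. Since s > 0, a ≤ s. By multiplying by a non-negative, a * n ≤ s * n.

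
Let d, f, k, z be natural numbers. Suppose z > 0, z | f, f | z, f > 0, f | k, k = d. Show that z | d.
f | z and z > 0, hence f ≤ z. z | f and f > 0, thus z ≤ f. f ≤ z, so f = z. Because k = d and f | k, f | d. f = z, so z | d.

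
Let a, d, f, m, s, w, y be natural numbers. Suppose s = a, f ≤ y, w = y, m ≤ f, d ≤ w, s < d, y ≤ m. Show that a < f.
y ≤ m and m ≤ f, thus y ≤ f. Since f ≤ y, y = f. Since w = y, w = f. Because s < d and d ≤ w, s < w. Since w = f, s < f. s = a, so a < f.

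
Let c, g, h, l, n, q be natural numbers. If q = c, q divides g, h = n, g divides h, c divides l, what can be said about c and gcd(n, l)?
c divides gcd(n, l)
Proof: q = c and q divides g, thus c divides g. h = n and g divides h, thus g divides n. Since c divides g, c divides n. Since c divides l, c divides gcd(n, l).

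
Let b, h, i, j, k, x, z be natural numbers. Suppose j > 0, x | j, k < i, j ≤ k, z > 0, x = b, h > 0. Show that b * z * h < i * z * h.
From x = b and x | j, b | j. Because j > 0, b ≤ j. j ≤ k, so b ≤ k. k < i, so b < i. z > 0, so b * z < i * z. Since h > 0, b * z * h < i * z * h.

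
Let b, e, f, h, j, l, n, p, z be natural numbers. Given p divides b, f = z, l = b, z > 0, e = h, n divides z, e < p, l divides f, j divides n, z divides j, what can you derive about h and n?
h < n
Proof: Because z divides j and j divides n, z divides n. n divides z, so z = n. Since f = z and l divides f, l divides z. l = b, so b divides z. From p divides b, p divides z. z > 0, so p ≤ z. Since e < p, e < z. z = n, so e < n. Since e = h, h < n.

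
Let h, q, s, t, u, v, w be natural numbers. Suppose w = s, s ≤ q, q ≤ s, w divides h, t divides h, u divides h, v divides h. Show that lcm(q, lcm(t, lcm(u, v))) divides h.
From s ≤ q and q ≤ s, s = q. Since w = s, w = q. w divides h, so q divides h. u divides h and v divides h, hence lcm(u, v) divides h. t divides h, so lcm(t, lcm(u, v)) divides h. Since q divides h, lcm(q, lcm(t, lcm(u, v))) divides h.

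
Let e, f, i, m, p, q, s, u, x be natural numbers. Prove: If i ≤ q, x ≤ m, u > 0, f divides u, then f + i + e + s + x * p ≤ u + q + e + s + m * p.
f divides u and u > 0, therefore f ≤ u. Since i ≤ q, f + i ≤ u + q. Then f + i + e ≤ u + q + e. Then f + i + e + s ≤ u + q + e + s. Since x ≤ m, by multiplying by a non-negative, x * p ≤ m * p. Since f + i + e + s ≤ u + q + e + s, f + i + e + s + x * p ≤ u + q + e + s + m * p.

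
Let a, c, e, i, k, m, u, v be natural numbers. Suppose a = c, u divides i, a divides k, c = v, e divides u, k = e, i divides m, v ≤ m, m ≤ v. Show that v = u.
a = c and c = v, hence a = v. k = e and a divides k, hence a divides e. Since e divides u, a divides u. a = v, so v divides u. m ≤ v and v ≤ m, therefore m = v. u divides i and i divides m, hence u divides m. From m = v, u divides v. Since v divides u, v = u.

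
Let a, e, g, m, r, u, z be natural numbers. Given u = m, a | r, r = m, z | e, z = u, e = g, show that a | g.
r = m and a | r, thus a | m. z = u and u = m, hence z = m. Since e = g and z | e, z | g. Since z = m, m | g. Since a | m, a | g.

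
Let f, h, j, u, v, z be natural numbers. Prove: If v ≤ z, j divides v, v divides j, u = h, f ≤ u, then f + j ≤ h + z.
From u = h and f ≤ u, f ≤ h. Since v divides j and j divides v, v = j. v ≤ z, so j ≤ z. Since f ≤ h, f + j ≤ h + z.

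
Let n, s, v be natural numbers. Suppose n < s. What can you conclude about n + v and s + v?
n + v < s + v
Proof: Because n < s, by adding to both sides, n + v < s + v.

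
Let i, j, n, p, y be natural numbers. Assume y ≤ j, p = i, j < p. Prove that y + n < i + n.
Since p = i and j < p, j < i. From y ≤ j, y < i. Then y + n < i + n.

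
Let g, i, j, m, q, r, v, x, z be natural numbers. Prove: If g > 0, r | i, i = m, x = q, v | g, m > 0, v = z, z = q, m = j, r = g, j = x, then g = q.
m = j and j = x, thus m = x. Since x = q, m = q. i = m and r | i, therefore r | m. m > 0, so r ≤ m. Since r = g, g ≤ m. m = q, so g ≤ q. v = z and v | g, thus z | g. z = q, so q | g. g > 0, so q ≤ g. g ≤ q, so g = q.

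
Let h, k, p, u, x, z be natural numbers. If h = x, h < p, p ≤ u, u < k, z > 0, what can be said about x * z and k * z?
x * z < k * z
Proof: From h = x and h < p, x < p. p ≤ u and u < k, thus p < k. x < p, so x < k. Since z > 0, by multiplying by a positive, x * z < k * z.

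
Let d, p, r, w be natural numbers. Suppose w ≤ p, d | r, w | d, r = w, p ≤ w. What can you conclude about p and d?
p = d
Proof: p ≤ w and w ≤ p, thus p = w. r = w and d | r, so d | w. Since w | d, w = d. From p = w, p = d.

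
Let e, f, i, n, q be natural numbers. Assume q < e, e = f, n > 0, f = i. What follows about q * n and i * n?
q * n < i * n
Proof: Because e = f and f = i, e = i. Since q < e, q < i. n > 0, so q * n < i * n.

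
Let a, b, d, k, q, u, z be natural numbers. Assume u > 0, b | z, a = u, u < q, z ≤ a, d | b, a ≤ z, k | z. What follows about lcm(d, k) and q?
lcm(d, k) < q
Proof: z ≤ a and a ≤ z, thus z = a. a = u, so z = u. d | b and b | z, thus d | z. Since k | z, lcm(d, k) | z. Since z = u, lcm(d, k) | u. u > 0, so lcm(d, k) ≤ u. Because u < q, lcm(d, k) < q.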